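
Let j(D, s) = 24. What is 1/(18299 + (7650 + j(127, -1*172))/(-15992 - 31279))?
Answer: 15757/288334785 ≈ 5.4648e-5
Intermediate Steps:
1/(18299 + (7650 + j(127, -1*172))/(-15992 - 31279)) = 1/(18299 + (7650 + 24)/(-15992 - 31279)) = 1/(18299 + 7674/(-47271)) = 1/(18299 + 7674*(-1/47271)) = 1/(18299 - 2558/15757) = 1/(288334785/15757) = 15757/288334785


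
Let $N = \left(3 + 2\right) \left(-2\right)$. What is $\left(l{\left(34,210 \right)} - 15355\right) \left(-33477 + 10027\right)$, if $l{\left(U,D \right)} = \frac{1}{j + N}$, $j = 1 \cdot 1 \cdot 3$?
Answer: $360078100$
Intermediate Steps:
$j = 3$ ($j = 1 \cdot 3 = 3$)
$N = -10$ ($N = 5 \left(-2\right) = -10$)
$l{\left(U,D \right)} = - \frac{1}{7}$ ($l{\left(U,D \right)} = \frac{1}{3 - 10} = \frac{1}{-7} = - \frac{1}{7}$)
$\left(l{\left(34,210 \right)} - 15355\right) \left(-33477 + 10027\right) = \left(- \frac{1}{7} - 15355\right) \left(-33477 + 10027\right) = \left(- \frac{107486}{7}\right) \left(-23450\right) = 360078100$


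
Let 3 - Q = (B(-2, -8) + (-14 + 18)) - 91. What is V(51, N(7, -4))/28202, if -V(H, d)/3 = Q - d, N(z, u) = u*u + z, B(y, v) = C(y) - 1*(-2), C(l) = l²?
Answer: -183/28202 ≈ -0.0064889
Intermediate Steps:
B(y, v) = 2 + y² (B(y, v) = y² - 1*(-2) = y² + 2 = 2 + y²)
N(z, u) = z + u² (N(z, u) = u² + z = z + u²)
Q = 84 (Q = 3 - (((2 + (-2)²) + (-14 + 18)) - 91) = 3 - (((2 + 4) + 4) - 91) = 3 - ((6 + 4) - 91) = 3 - (10 - 91) = 3 - 1*(-81) = 3 + 81 = 84)
V(H, d) = -252 + 3*d (V(H, d) = -3*(84 - d) = -252 + 3*d)
V(51, N(7, -4))/28202 = (-252 + 3*(7 + (-4)²))/28202 = (-252 + 3*(7 + 16))*(1/28202) = (-252 + 3*23)*(1/28202) = (-252 + 69)*(1/28202) = -183*1/28202 = -183/28202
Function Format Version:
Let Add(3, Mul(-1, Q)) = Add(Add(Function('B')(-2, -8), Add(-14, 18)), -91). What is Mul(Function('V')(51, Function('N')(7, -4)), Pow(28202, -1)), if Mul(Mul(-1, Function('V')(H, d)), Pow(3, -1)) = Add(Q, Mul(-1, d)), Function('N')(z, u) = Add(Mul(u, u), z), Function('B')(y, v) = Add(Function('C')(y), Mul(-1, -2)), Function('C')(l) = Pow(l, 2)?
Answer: Rational(-183, 28202) ≈ -0.0064889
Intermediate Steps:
Function('B')(y, v) = Add(2, Pow(y, 2)) (Function('B')(y, v) = Add(Pow(y, 2), Mul(-1, -2)) = Add(Pow(y, 2), 2) = Add(2, Pow(y, 2)))
Function('N')(z, u) = Add(z, Pow(u, 2)) (Function('N')(z, u) = Add(Pow(u, 2), z) = Add(z, Pow(u, 2)))
Q = 84 (Q = Add(3, Mul(-1, Add(Add(Add(2, Pow(-2, 2)), Add(-14, 18)), -91))) = Add(3, Mul(-1, Add(Add(Add(2, 4), 4), -91))) = Add(3, Mul(-1, Add(Add(6, 4), -91))) = Add(3, Mul(-1, Add(10, -91))) = Add(3, Mul(-1, -81)) = Add(3, 81) = 84)
Function('V')(H, d) = Add(-252, Mul(3, d)) (Function('V')(H, d) = Mul(-3, Add(84, Mul(-1, d))) = Add(-252, Mul(3, d)))
Mul(Function('V')(51, Function('N')(7, -4)), Pow(28202, -1)) = Mul(Add(-252, Mul(3, Add(7, Pow(-4, 2)))), Pow(28202, -1)) = Mul(Add(-252, Mul(3, Add(7, 16))), Rational(1, 28202)) = Mul(Add(-252, Mul(3, 23)), Rational(1, 28202)) = Mul(Add(-252, 69), Rational(1, 28202)) = Mul(-183, Rational(1, 28202)) = Rational(-183, 28202)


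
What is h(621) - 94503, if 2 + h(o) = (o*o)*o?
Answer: 239388556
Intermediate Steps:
h(o) = -2 + o³ (h(o) = -2 + (o*o)*o = -2 + o²*o = -2 + o³)
h(621) - 94503 = (-2 + 621³) - 94503 = (-2 + 239483061) - 94503 = 239483059 - 94503 = 239388556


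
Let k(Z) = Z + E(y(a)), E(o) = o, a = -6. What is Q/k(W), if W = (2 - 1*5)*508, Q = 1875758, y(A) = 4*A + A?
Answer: -937879/777 ≈ -1207.1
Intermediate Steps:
y(A) = 5*A
W = -1524 (W = (2 - 5)*508 = -3*508 = -1524)
k(Z) = -30 + Z (k(Z) = Z + 5*(-6) = Z - 30 = -30 + Z)
Q/k(W) = 1875758/(-30 - 1524) = 1875758/(-1554) = 1875758*(-1/1554) = -937879/777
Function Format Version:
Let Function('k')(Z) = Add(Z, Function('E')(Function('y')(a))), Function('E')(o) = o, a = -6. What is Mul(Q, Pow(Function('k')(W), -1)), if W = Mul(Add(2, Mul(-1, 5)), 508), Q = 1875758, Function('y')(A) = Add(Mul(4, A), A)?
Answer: Rational(-937879, 777) ≈ -1207.1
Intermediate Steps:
Function('y')(A) = Mul(5, A)
W = -1524 (W = Mul(Add(2, -5), 508) = Mul(-3, 508) = -1524)
Function('k')(Z) = Add(-30, Z) (Function('k')(Z) = Add(Z, Mul(5, -6)) = Add(Z, -30) = Add(-30, Z))
Mul(Q, Pow(Function('k')(W), -1)) = Mul(1875758, Pow(Add(-30, -1524), -1)) = Mul(1875758, Pow(-1554, -1)) = Mul(1875758, Rational(-1, 1554)) = Rational(-937879, 777)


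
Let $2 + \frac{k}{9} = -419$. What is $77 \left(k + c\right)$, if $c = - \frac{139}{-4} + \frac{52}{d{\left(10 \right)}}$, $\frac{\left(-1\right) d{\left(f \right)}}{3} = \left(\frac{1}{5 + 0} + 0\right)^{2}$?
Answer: $- \frac{3869327}{12} \approx -3.2244 \cdot 10^{5}$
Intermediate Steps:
$k = -3789$ ($k = -18 + 9 \left(-419\right) = -18 - 3771 = -3789$)
$d{\left(f \right)} = - \frac{3}{25}$ ($d{\left(f \right)} = - 3 \left(\frac{1}{5 + 0} + 0\right)^{2} = - 3 \left(\frac{1}{5} + 0\right)^{2} = - \frac{3}{25}$)
$c = - \frac{4783}{12}$ ($c = - \frac{139}{-4} + \frac{52}{- \frac{3}{25}} = \left(-139\right) \left(- \frac{1}{4}\right) + 52 \left(- \frac{25}{3}\right) = \frac{139}{4} - \frac{1300}{3} = - \frac{4783}{12} \approx -398.58$)
$77 \left(k + c\right) = 77 \left(-3789 - \frac{4783}{12}\right) = 77 \left(- \frac{50251}{12}\right) = - \frac{3869327}{12}$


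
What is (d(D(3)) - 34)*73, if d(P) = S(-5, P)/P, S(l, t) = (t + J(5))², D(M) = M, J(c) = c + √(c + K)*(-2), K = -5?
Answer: -2774/3 ≈ -924.67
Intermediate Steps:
J(c) = c - 2*√(-5 + c) (J(c) = c + √(c - 5)*(-2) = c + √(-5 + c)*(-2) = c - 2*√(-5 + c))
S(l, t) = (5 + t)² (S(l, t) = (t + (5 - 2*√(-5 + 5)))² = (t + (5 - 2*√0))² = (t + (5 - 2*0))² = (t + (5 + 0))² = (t + 5)² = (5 + t)²)
d(P) = (5 + P)²/P
(d(D(3)) - 34)*73 = ((5 + 3)²/3 - 34)*73 = ((⅓)*8² - 34)*73 = ((⅓)*64 - 34)*73 = (64/3 - 34)*73 = -38/3*73 = -2774/3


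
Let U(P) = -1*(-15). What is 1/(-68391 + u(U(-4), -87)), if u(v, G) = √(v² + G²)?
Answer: -7599/519702343 - √866/1559107029 ≈ -1.4641e-5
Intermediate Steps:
U(P) = 15
u(v, G) = √(G² + v²)
1/(-68391 + u(U(-4), -87)) = 1/(-68391 + √((-87)² + 15²)) = 1/(-68391 + √(7569 + 225)) = 1/(-68391 + √7794) = 1/(-68391 + 3*√866)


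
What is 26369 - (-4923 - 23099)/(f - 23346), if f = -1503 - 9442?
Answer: 904191357/34291 ≈ 26368.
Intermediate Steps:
f = -10945
26369 - (-4923 - 23099)/(f - 23346) = 26369 - (-4923 - 23099)/(-10945 - 23346) = 26369 - (-28022)/(-34291) = 26369 - (-28022)*(-1)/34291 = 26369 - 1*28022/34291 = 26369 - 28022/34291 = 904191357/34291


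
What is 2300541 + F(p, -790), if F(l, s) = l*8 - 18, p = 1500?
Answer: 2312523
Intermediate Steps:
F(l, s) = -18 + 8*l (F(l, s) = 8*l - 18 = -18 + 8*l)
2300541 + F(p, -790) = 2300541 + (-18 + 8*1500) = 2300541 + (-18 + 12000) = 2300541 + 11982 = 2312523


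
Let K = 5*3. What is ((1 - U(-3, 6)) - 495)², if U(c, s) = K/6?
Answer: 986049/4 ≈ 2.4651e+5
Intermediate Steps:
K = 15
U(c, s) = 5/2 (U(c, s) = 15/6 = 15*(⅙) = 5/2)
((1 - U(-3, 6)) - 495)² = ((1 - 1*5/2) - 495)² = ((1 - 5/2) - 495)² = (-3/2 - 495)² = (-993/2)² = 986049/4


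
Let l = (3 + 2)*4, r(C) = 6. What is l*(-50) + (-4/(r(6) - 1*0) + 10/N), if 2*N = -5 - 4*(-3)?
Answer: -20954/21 ≈ -997.81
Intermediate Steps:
N = 7/2 (N = (-5 - 4*(-3))/2 = (-5 + 12)/2 = (½)*7 = 7/2 ≈ 3.5000)
l = 20 (l = 5*4 = 20)
l*(-50) + (-4/(r(6) - 1*0) + 10/N) = 20*(-50) + (-4/(6 - 1*0) + 10/(7/2)) = -1000 + (-4/(6 + 0) + 10*(2/7)) = -1000 + (-4/6 + 20/7) = -1000 + (-4*⅙ + 20/7) = -1000 + (-⅔ + 20/7) = -1000 + 46/21 = -20954/21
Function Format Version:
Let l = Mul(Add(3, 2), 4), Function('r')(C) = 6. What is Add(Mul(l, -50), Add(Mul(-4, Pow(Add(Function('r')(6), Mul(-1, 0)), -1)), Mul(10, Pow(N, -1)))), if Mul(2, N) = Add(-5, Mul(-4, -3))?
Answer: Rational(-20954, 21) ≈ -997.81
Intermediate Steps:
N = Rational(7, 2) (N = Mul(Rational(1, 2), Add(-5, Mul(-4, -3))) = Mul(Rational(1, 2), Add(-5, 12)) = Mul(Rational(1, 2), 7) = Rational(7, 2) ≈ 3.5000)
l = 20 (l = Mul(5, 4) = 20)
Add(Mul(l, -50), Add(Mul(-4, Pow(Add(Function('r')(6), Mul(-1, 0)), -1)), Mul(10, Pow(N, -1)))) = Add(Mul(20, -50), Add(Mul(-4, Pow(Add(6, Mul(-1, 0)), -1)), Mul(10, Pow(Rational(7, 2), -1)))) = Add(-1000, Add(Mul(-4, Pow(Add(6, 0), -1)), Mul(10, Rational(2, 7)))) = Add(-1000, Add(Mul(-4, Pow(6, -1)), Rational(20, 7))) = Add(-1000, Add(Mul(-4, Rational(1, 6)), Rational(20, 7))) = Add(-1000, Add(Rational(-2, 3), Rational(20, 7))) = Add(-1000, Rational(46, 21)) = Rational(-20954, 21)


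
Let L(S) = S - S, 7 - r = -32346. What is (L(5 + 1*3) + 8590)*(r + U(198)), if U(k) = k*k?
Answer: 614674630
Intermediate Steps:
r = 32353 (r = 7 - 1*(-32346) = 7 + 32346 = 32353)
L(S) = 0
U(k) = k**2
(L(5 + 1*3) + 8590)*(r + U(198)) = (0 + 8590)*(32353 + 198**2) = 8590*(32353 + 39204) = 8590*71557 = 614674630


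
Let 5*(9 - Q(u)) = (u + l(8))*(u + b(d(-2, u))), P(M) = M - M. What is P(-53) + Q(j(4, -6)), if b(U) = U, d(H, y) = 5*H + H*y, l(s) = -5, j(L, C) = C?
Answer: ⅕ ≈ 0.20000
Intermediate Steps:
P(M) = 0
Q(u) = 9 - (-10 - u)*(-5 + u)/5 (Q(u) = 9 - (u - 5)*(u - 2*(5 + u))/5 = 9 - (-5 + u)*(u + (-10 - 2*u))/5 = 9 - (-5 + u)*(-10 - u)/5 = 9 - (-10 - u)*(-5 + u)/5)
P(-53) + Q(j(4, -6)) = 0 + (-1 - 6 + (⅕)*(-6)²) = 0 + (-1 - 6 + (⅕)*36) = 0 + (-1 - 6 + 36/5) = 0 + ⅕ = ⅕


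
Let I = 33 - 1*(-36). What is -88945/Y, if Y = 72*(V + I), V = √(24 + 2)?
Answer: -409147/22728 + 17789*√26/68184 ≈ -16.672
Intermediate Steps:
I = 69 (I = 33 + 36 = 69)
V = √26 ≈ 5.0990
Y = 4968 + 72*√26 (Y = 72*(√26 + 69) = 72*(69 + √26) = 4968 + 72*√26 ≈ 5335.1)
-88945/Y = -88945/(4968 + 72*√26)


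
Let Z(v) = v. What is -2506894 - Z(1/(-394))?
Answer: -987716235/394 ≈ -2.5069e+6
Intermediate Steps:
-2506894 - Z(1/(-394)) = -2506894 - 1/(-394) = -2506894 - 1*(-1/394) = -2506894 + 1/394 = -987716235/394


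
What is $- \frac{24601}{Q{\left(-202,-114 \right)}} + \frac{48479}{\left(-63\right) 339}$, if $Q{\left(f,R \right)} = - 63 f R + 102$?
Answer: $- \frac{23267079847}{10327262778} \approx -2.253$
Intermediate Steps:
$Q{\left(f,R \right)} = 102 - 63 R f$ ($Q{\left(f,R \right)} = - 63 R f + 102 = 102 - 63 R f$)
$- \frac{24601}{Q{\left(-202,-114 \right)}} + \frac{48479}{\left(-63\right) 339} = - \frac{24601}{102 - \left(-7182\right) \left(-202\right)} + \frac{48479}{\left(-63\right) 339} = - \frac{24601}{102 - 1450764} + \frac{48479}{-21357} = - \frac{24601}{-1450662} + 48479 \left(- \frac{1}{21357}\right) = \left(-24601\right) \left(- \frac{1}{1450662}\right) - \frac{48479}{21357} = \frac{24601}{1450662} - \frac{48479}{21357} = - \frac{23267079847}{10327262778}$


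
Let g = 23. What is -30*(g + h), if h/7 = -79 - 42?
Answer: 24720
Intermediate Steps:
h = -847 (h = 7*(-79 - 42) = 7*(-121) = -847)
-30*(g + h) = -30*(23 - 847) = -30*(-824) = 24720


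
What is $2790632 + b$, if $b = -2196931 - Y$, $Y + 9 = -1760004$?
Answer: $2353714$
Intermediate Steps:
$Y = -1760013$ ($Y = -9 - 1760004 = -1760013$)
$b = -436918$ ($b = -2196931 - -1760013 = -2196931 + 1760013 = -436918$)
$2790632 + b = 2790632 - 436918 = 2353714$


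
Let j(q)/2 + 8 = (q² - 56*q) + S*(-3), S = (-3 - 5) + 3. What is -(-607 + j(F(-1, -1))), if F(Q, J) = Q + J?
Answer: 361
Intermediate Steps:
S = -5 (S = -8 + 3 = -5)
F(Q, J) = J + Q
j(q) = 14 - 112*q + 2*q² (j(q) = -16 + 2*((q² - 56*q) - 5*(-3)) = -16 + 2*((q² - 56*q) + 15) = -16 + 2*(15 + q² - 56*q) = -16 + (30 - 112*q + 2*q²) = 14 - 112*q + 2*q²)
-(-607 + j(F(-1, -1))) = -(-607 + (14 - 112*(-1 - 1) + 2*(-1 - 1)²)) = -(-607 + (14 - 112*(-2) + 2*(-2)²)) = -(-607 + (14 + 224 + 2*4)) = -(-607 + (14 + 224 + 8)) = -(-607 + 246) = -1*(-361) = 361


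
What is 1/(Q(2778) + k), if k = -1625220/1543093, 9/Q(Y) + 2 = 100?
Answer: -151223114/145383723 ≈ -1.0402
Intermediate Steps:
Q(Y) = 9/98 (Q(Y) = 9/(-2 + 100) = 9/98)
k = -1625220/1543093 (k = -1625220*1/1543093 = -1625220/1543093 ≈ -1.0532)
1/(Q(2778) + k) = 1/(9/98 - 1625220/1543093) = 1/(-145383723/151223114) = -151223114/145383723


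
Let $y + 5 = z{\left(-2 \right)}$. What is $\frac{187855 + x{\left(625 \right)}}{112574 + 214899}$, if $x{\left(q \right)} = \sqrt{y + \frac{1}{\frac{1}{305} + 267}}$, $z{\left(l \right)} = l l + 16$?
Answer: $\frac{187855}{327473} + \frac{\sqrt{24875542355}}{13334045614} \approx 0.57366$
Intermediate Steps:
$z{\left(l \right)} = 16 + l^{2}$ ($z{\left(l \right)} = l^{2} + 16 = 16 + l^{2}$)
$y = 15$ ($y = -5 + \left(16 + \left(-2\right)^{2}\right) = -5 + \left(16 + 4\right) = -5 + 20 = 15$)
$x{\left(q \right)} = \frac{\sqrt{24875542355}}{40718}$ ($x{\left(q \right)} = \sqrt{15 + \frac{1}{\frac{1}{305} + 267}} = \sqrt{15 + \frac{1}{\frac{81436}{305}}} = \sqrt{15 + \frac{305}{81436}} = \sqrt{\frac{1221845}{81436}} = \frac{\sqrt{24875542355}}{40718}$)
$\frac{187855 + x{\left(625 \right)}}{112574 + 214899} = \frac{187855 + \frac{\sqrt{24875542355}}{40718}}{112574 + 214899} = \frac{187855 + \frac{\sqrt{24875542355}}{40718}}{327473} = \left(187855 + \frac{\sqrt{24875542355}}{40718}\right) \frac{1}{327473} = \frac{187855}{327473} + \frac{\sqrt{24875542355}}{13334045614}$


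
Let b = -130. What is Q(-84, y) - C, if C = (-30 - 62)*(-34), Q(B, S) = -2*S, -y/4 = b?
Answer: -4168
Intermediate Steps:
y = 520 (y = -4*(-130) = 520)
C = 3128 (C = -92*(-34) = 3128)
Q(-84, y) - C = -2*520 - 1*3128 = -1040 - 3128 = -4168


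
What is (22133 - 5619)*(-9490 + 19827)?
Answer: 170705218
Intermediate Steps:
(22133 - 5619)*(-9490 + 19827) = 16514*10337 = 170705218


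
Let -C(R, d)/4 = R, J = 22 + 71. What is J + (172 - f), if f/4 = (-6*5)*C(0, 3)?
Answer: 265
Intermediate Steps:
J = 93
C(R, d) = -4*R
f = 0 (f = 4*((-6*5)*(-4*0)) = 4*(-30*0) = 4*0 = 0)
J + (172 - f) = 93 + (172 - 1*0) = 93 + (172 + 0) = 93 + 172 = 265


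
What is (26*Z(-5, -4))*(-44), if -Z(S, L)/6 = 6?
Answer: 41184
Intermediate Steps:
Z(S, L) = -36 (Z(S, L) = -6*6 = -36)
(26*Z(-5, -4))*(-44) = (26*(-36))*(-44) = -936*(-44) = 41184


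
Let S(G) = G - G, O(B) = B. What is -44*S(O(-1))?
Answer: 0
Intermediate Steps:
S(G) = 0
-44*S(O(-1)) = -44*0 = 0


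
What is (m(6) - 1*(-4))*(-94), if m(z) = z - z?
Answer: -376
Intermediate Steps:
m(z) = 0
(m(6) - 1*(-4))*(-94) = (0 - 1*(-4))*(-94) = (0 + 4)*(-94) = 4*(-94) = -376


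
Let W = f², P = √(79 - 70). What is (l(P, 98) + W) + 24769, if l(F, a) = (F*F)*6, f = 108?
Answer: 36487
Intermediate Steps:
P = 3 (P = √9 = 3)
W = 11664 (W = 108² = 11664)
l(F, a) = 6*F² (l(F, a) = F²*6 = 6*F²)
(l(P, 98) + W) + 24769 = (6*3² + 11664) + 24769 = (6*9 + 11664) + 24769 = (54 + 11664) + 24769 = 11718 + 24769 = 36487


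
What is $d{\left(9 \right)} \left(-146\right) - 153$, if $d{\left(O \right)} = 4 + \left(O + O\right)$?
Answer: $-3365$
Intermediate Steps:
$d{\left(O \right)} = 4 + 2 O$
$d{\left(9 \right)} \left(-146\right) - 153 = \left(4 + 2 \cdot 9\right) \left(-146\right) - 153 = \left(4 + 18\right) \left(-146\right) - 153 = 22 \left(-146\right) - 153 = -3212 - 153 = -3365$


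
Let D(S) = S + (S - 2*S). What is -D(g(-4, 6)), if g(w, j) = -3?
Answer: 0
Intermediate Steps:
D(S) = 0 (D(S) = S - S = 0)
-D(g(-4, 6)) = -1*0 = 0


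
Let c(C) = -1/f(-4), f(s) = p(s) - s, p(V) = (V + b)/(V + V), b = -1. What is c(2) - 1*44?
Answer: -1636/37 ≈ -44.216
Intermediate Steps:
p(V) = (-1 + V)/(2*V) (p(V) = (V - 1)/(V + V) = (-1 + V)/((2*V)) = (-1 + V)*(1/(2*V)) = (-1 + V)/(2*V))
f(s) = -s + (-1 + s)/(2*s) (f(s) = (-1 + s)/(2*s) - s = -s + (-1 + s)/(2*s))
c(C) = -8/37 (c(C) = -1/(½ - 1*(-4) - ½/(-4)) = -1/(½ + 4 - ½*(-¼)) = -1/(½ + 4 + ⅛) = -1/37/8 = -1*8/37 = -8/37)
c(2) - 1*44 = -8/37 - 1*44 = -8/37 - 44 = -1636/37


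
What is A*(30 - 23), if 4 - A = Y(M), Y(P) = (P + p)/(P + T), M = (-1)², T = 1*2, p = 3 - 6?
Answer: 98/3 ≈ 32.667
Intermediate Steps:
p = -3
T = 2
M = 1
Y(P) = (-3 + P)/(2 + P) (Y(P) = (P - 3)/(P + 2) = (-3 + P)/(2 + P))
A = 14/3 (A = 4 - (-3 + 1)/(2 + 1) = 4 - (-2)/3 = 4 - 1*(-⅔) = 4 + ⅔ = 14/3 ≈ 4.6667)
A*(30 - 23) = 14*(30 - 23)/3 = (14/3)*7 = 98/3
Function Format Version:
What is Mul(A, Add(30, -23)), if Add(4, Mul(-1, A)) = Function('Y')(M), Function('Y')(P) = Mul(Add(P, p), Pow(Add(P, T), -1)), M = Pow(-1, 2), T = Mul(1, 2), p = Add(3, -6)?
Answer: Rational(98, 3) ≈ 32.667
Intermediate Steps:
p = -3
T = 2
M = 1
Function('Y')(P) = Mul(Pow(Add(2, P), -1), Add(-3, P)) (Function('Y')(P) = Mul(Add(P, -3), Pow(Add(P, 2), -1)) = Mul(Add(-3, P), Pow(Add(2, P), -1)) = Mul(Pow(Add(2, P), -1), Add(-3, P)))
A = Rational(14, 3) (A = Add(4, Mul(-1, Mul(Pow(Add(2, 1), -1), Add(-3, 1)))) = Add(4, Mul(-1, Mul(Pow(3, -1), -2))) = Add(4, Mul(-1, Mul(Rational(1, 3), -2))) = Add(4, Mul(-1, Rational(-2, 3))) = Add(4, Rational(2, 3)) = Rational(14, 3) ≈ 4.6667)
Mul(A, Add(30, -23)) = Mul(Rational(14, 3), Add(30, -23)) = Mul(Rational(14, 3), 7) = Rational(98, 3)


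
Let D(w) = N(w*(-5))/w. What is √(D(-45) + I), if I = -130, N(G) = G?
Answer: 3*I*√15 ≈ 11.619*I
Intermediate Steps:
D(w) = -5 (D(w) = (w*(-5))/w = (-5*w)/w = -5)
√(D(-45) + I) = √(-5 - 130) = √(-135) = 3*I*√15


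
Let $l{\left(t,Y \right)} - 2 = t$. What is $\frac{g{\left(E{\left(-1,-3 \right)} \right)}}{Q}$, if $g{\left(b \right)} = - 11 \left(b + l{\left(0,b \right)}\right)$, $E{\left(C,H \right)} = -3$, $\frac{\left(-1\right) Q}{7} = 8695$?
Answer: $- \frac{11}{60865} \approx -0.00018073$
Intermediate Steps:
$Q = -60865$ ($Q = \left(-7\right) 8695 = -60865$)
$l{\left(t,Y \right)} = 2 + t$
$g{\left(b \right)} = -22 - 11 b$ ($g{\left(b \right)} = - 11 \left(b + \left(2 + 0\right)\right) = - 11 \left(b + 2\right) = - 11 \left(2 + b\right) = -22 - 11 b$)
$\frac{g{\left(E{\left(-1,-3 \right)} \right)}}{Q} = \frac{-22 - -33}{-60865} = \left(-22 + 33\right) \left(- \frac{1}{60865}\right) = 11 \left(- \frac{1}{60865}\right) = - \frac{11}{60865}$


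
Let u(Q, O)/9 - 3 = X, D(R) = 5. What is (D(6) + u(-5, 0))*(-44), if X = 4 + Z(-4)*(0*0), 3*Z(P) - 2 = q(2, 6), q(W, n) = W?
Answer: -2992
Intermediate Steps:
Z(P) = 4/3 (Z(P) = 2/3 + (1/3)*2 = 2/3 + 2/3 = 4/3)
X = 4 (X = 4 + 4*(0*0)/3 = 4 + (4/3)*0 = 4 + 0 = 4)
u(Q, O) = 63 (u(Q, O) = 27 + 9*4 = 27 + 36 = 63)
(D(6) + u(-5, 0))*(-44) = (5 + 63)*(-44) = 68*(-44) = -2992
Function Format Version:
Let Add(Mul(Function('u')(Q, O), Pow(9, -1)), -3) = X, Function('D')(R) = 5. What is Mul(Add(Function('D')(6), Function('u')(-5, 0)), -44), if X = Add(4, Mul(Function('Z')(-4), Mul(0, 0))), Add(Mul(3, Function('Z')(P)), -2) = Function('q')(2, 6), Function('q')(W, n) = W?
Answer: -2992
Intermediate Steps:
Function('Z')(P) = Rational(4, 3) (Function('Z')(P) = Add(Rational(2, 3), Mul(Rational(1, 3), 2)) = Add(Rational(2, 3), Rational(2, 3)) = Rational(4, 3))
X = 4 (X = Add(4, Mul(Rational(4, 3), Mul(0, 0))) = Add(4, Mul(Rational(4, 3), 0)) = Add(4, 0) = 4)
Function('u')(Q, O) = 63 (Function('u')(Q, O) = Add(27, Mul(9, 4)) = Add(27, 36) = 63)
Mul(Add(Function('D')(6), Function('u')(-5, 0)), -44) = Mul(Add(5, 63), -44) = Mul(68, -44) = -2992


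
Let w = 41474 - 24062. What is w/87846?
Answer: 2902/14641 ≈ 0.19821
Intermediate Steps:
w = 17412
w/87846 = 17412/87846 = 17412*(1/87846) = 2902/14641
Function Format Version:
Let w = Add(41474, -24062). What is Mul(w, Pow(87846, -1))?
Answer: Rational(2902, 14641) ≈ 0.19821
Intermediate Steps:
w = 17412
Mul(w, Pow(87846, -1)) = Mul(17412, Pow(87846, -1)) = Mul(17412, Rational(1, 87846)) = Rational(2902, 14641)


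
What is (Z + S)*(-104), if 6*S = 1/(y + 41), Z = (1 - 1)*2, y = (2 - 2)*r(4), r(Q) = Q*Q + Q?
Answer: -52/123 ≈ -0.42276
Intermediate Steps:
r(Q) = Q + Q**2 (r(Q) = Q**2 + Q = Q + Q**2)
y = 0 (y = (2 - 2)*(4*(1 + 4)) = 0*(4*5) = 0*20 = 0)
Z = 0 (Z = 0*2 = 0)
S = 1/246 (S = 1/(6*(0 + 41)) = (1/6)/41 = (1/6)*(1/41) = 1/246 ≈ 0.0040650)
(Z + S)*(-104) = (0 + 1/246)*(-104) = (1/246)*(-104) = -52/123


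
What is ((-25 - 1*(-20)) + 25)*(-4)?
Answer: -80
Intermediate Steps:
((-25 - 1*(-20)) + 25)*(-4) = ((-25 + 20) + 25)*(-4) = (-5 + 25)*(-4) = 20*(-4) = -80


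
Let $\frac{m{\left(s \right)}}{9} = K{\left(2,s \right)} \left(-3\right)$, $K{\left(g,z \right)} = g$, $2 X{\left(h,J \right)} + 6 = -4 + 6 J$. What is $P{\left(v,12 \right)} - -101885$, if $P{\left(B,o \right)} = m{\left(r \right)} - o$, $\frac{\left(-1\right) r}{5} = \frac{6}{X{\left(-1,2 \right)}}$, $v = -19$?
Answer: $101819$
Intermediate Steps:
$X{\left(h,J \right)} = -5 + 3 J$ ($X{\left(h,J \right)} = -3 + \frac{-4 + 6 J}{2} = -3 + \left(-2 + 3 J\right) = -5 + 3 J$)
$r = -30$ ($r = - 5 \frac{6}{-5 + 3 \cdot 2} = - 5 \frac{6}{-5 + 6} = - 5 \cdot \frac{6}{1} = - 5 \cdot 6 \cdot 1 = \left(-5\right) 6 = -30$)
$m{\left(s \right)} = -54$ ($m{\left(s \right)} = 9 \cdot 2 \left(-3\right) = 9 \left(-6\right) = -54$)
$P{\left(B,o \right)} = -54 - o$
$P{\left(v,12 \right)} - -101885 = \left(-54 - 12\right) - -101885 = \left(-54 - 12\right) + 101885 = -66 + 101885 = 101819$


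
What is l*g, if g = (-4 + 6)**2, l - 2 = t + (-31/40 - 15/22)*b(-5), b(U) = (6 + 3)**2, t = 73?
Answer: -18921/110 ≈ -172.01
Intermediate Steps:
b(U) = 81 (b(U) = 9**2 = 81)
l = -18921/440 (l = 2 + (73 + (-31/40 - 15/22)*81) = 2 + (73 - 641/440*81) = 2 + (73 - 51921/440) = 2 - 19801/440 = -18921/440 ≈ -43.002)
g = 4 (g = 2**2 = 4)
l*g = -18921/440*4 = -18921/110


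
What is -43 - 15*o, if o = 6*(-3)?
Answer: 227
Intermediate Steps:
o = -18
-43 - 15*o = -43 - 15*(-18) = -43 + 270 = 227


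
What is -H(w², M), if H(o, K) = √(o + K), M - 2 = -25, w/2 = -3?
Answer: -√13 ≈ -3.6056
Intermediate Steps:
w = -6 (w = 2*(-3) = -6)
M = -23 (M = 2 - 25 = -23)
H(o, K) = √(K + o)
-H(w², M) = -√(-23 + (-6)²) = -√(-23 + 36) = -√13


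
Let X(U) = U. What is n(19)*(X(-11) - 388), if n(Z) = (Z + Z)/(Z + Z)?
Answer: -399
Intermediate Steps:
n(Z) = 1 (n(Z) = (2*Z)/((2*Z)) = (2*Z)*(1/(2*Z)) = 1)
n(19)*(X(-11) - 388) = 1*(-11 - 388) = 1*(-399) = -399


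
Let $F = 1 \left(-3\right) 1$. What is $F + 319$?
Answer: $316$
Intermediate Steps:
$F = -3$ ($F = \left(-3\right) 1 = -3$)
$F + 319 = -3 + 319 = 316$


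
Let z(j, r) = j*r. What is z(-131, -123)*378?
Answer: 6090714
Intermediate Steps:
z(-131, -123)*378 = -131*(-123)*378 = 16113*378 = 6090714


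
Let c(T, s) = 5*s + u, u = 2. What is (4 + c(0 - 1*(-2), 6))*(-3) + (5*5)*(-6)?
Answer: -258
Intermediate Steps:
c(T, s) = 2 + 5*s (c(T, s) = 5*s + 2 = 2 + 5*s)
(4 + c(0 - 1*(-2), 6))*(-3) + (5*5)*(-6) = (4 + (2 + 5*6))*(-3) + (5*5)*(-6) = (4 + (2 + 30))*(-3) + 25*(-6) = (4 + 32)*(-3) - 150 = 36*(-3) - 150 = -108 - 150 = -258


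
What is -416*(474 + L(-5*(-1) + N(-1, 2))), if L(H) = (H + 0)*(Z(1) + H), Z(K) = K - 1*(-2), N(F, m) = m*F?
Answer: -204672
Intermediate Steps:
N(F, m) = F*m
Z(K) = 2 + K (Z(K) = K + 2 = 2 + K)
L(H) = H*(3 + H) (L(H) = (H + 0)*((2 + 1) + H) = H*(3 + H))
-416*(474 + L(-5*(-1) + N(-1, 2))) = -416*(474 + (-5*(-1) - 1*2)*(3 + (-5*(-1) - 1*2))) = -416*(474 + (5 - 2)*(3 + (5 - 2))) = -416*(474 + 3*(3 + 3)) = -416*(474 + 3*6) = -416*(474 + 18) = -416*492 = -204672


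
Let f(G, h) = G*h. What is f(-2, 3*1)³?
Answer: -216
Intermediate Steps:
f(-2, 3*1)³ = (-6)³ = -216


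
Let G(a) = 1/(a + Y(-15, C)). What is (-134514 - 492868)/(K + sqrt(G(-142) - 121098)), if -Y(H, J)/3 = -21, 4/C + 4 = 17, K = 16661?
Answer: -412886054329/10969545751 + 313691*I*sqrt(755772697)/10969545751 ≈ -37.639 + 0.78616*I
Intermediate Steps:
C = 4/13 (C = 4/(-4 + 17) = 4/13 ≈ 0.30769)
Y(H, J) = 63 (Y(H, J) = -3*(-21) = 63)
G(a) = 1/(63 + a) (G(a) = 1/(a + 63) = 1/(63 + a))
(-134514 - 492868)/(K + sqrt(G(-142) - 121098)) = (-134514 - 492868)/(16661 + sqrt(1/(63 - 142) - 121098)) = -627382/(16661 + sqrt(1/(-79) - 121098)) = -627382/(16661 + sqrt(-1/79 - 121098)) = -627382/(16661 + sqrt(-9566743/79)) = -627382/(16661 + I*sqrt(755772697)/79)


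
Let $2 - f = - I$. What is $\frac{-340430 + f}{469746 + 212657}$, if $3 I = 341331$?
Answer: $- \frac{226651}{682403} \approx -0.33214$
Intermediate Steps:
$I = 113777$ ($I = \frac{1}{3} \cdot 341331 = 113777$)
$f = 113779$ ($f = 2 - \left(-1\right) 113777 = 2 - -113777 = 2 + 113777 = 113779$)
$\frac{-340430 + f}{469746 + 212657} = \frac{-340430 + 113779}{469746 + 212657} = - \frac{226651}{682403}$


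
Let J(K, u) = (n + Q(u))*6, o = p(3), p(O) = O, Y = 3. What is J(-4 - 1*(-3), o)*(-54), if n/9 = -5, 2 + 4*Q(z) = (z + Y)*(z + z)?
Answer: 11826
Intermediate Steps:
Q(z) = -½ + z*(3 + z)/2 (Q(z) = -½ + ((z + 3)*(z + z))/4 = -½ + ((3 + z)*(2*z))/4 = -½ + (2*z*(3 + z))/4 = -½ + z*(3 + z)/2)
n = -45 (n = 9*(-5) = -45)
o = 3
J(K, u) = -273 + 3*u² + 9*u (J(K, u) = (-45 + (-½ + u²/2 + 3*u/2))*6 = (-91/2 + u²/2 + 3*u/2)*6 = -273 + 3*u² + 9*u)
J(-4 - 1*(-3), o)*(-54) = (-273 + 3*3² + 9*3)*(-54) = (-273 + 3*9 + 27)*(-54) = (-273 + 27 + 27)*(-54) = -219*(-54) = 11826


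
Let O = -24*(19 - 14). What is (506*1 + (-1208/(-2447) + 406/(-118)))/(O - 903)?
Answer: -6602479/13426689 ≈ -0.49174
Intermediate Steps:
O = -120 (O = -24*5 = -120)
(506*1 + (-1208/(-2447) + 406/(-118)))/(O - 903) = (506*1 + (-1208/(-2447) + 406/(-118)))/(-120 - 903) = (506 + (-1208*(-1/2447) + 406*(-1/118)))/(-1023) = (506 + (1208/2447 - 203/59))*(-1/1023) = (506 - 425469/144373)*(-1/1023) = (72627269/144373)*(-1/1023) = -6602479/13426689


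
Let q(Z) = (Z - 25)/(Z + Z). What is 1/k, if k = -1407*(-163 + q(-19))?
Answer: 19/4326525 ≈ 4.3915e-6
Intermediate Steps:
q(Z) = (-25 + Z)/(2*Z) (q(Z) = (-25 + Z)/((2*Z)) = (-25 + Z)*(1/(2*Z)) = (-25 + Z)/(2*Z))
k = 4326525/19 (k = -1407*(-163 + (½)*(-25 - 19)/(-19)) = -1407*(-163 + (½)*(-1/19)*(-44)) = -1407*(-163 + 22/19) = -1407*(-3075/19) = 4326525/19 ≈ 2.2771e+5)
1/k = 1/(4326525/19) = 19/4326525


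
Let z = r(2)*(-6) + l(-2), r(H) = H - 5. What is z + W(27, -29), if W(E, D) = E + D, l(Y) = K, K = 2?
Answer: 18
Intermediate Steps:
l(Y) = 2
r(H) = -5 + H
W(E, D) = D + E
z = 20 (z = (-5 + 2)*(-6) + 2 = -3*(-6) + 2 = 18 + 2 = 20)
z + W(27, -29) = 20 + (-29 + 27) = 20 - 2 = 18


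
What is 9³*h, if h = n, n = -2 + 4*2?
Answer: 4374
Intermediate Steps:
n = 6 (n = -2 + 8 = 6)
h = 6
9³*h = 9³*6 = 729*6 = 4374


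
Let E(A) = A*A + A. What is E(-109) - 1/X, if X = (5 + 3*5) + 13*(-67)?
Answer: 10017973/851 ≈ 11772.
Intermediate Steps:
E(A) = A + A² (E(A) = A² + A = A + A²)
X = -851 (X = (5 + 15) - 871 = 20 - 871 = -851)
E(-109) - 1/X = -109*(1 - 109) - 1/(-851) = -109*(-108) - 1*(-1/851) = 11772 + 1/851 = 10017973/851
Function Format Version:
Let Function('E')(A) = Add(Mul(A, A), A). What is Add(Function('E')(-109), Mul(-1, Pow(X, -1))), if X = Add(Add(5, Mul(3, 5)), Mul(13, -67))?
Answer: Rational(10017973, 851) ≈ 11772.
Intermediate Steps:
Function('E')(A) = Add(A, Pow(A, 2)) (Function('E')(A) = Add(Pow(A, 2), A) = Add(A, Pow(A, 2)))
X = -851 (X = Add(Add(5, 15), -871) = Add(20, -871) = -851)
Add(Function('E')(-109), Mul(-1, Pow(X, -1))) = Add(Mul(-109, Add(1, -109)), Mul(-1, Pow(-851, -1))) = Add(Mul(-109, -108), Mul(-1, Rational(-1, 851))) = Add(11772, Rational(1, 851)) = Rational(10017973, 851)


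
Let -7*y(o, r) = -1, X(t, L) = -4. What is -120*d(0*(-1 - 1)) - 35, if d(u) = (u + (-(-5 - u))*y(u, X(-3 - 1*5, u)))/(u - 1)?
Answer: 355/7 ≈ 50.714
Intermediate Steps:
y(o, r) = ⅐ (y(o, r) = -⅐*(-1) = ⅐)
d(u) = (5/7 + 8*u/7)/(-1 + u) (d(u) = (u - (-5 - u)*(⅐))/(u - 1) = (u + (5 + u)*(⅐))/(-1 + u) = (u + (5/7 + u/7))/(-1 + u) = (5/7 + 8*u/7)/(-1 + u))
-120*d(0*(-1 - 1)) - 35 = -120*(5 + 8*(0*(-1 - 1)))/(7*(-1 + 0*(-1 - 1))) - 35 = -120*(5 + 8*(0*(-2)))/(7*(-1 + 0*(-2))) - 35 = -120*(5 + 8*0)/(7*(-1 + 0)) - 35 = -120*(5 + 0)/(7*(-1)) - 35 = -120*(-1)*5/7 - 35 = -120*(-5/7) - 35 = 600/7 - 35 = 355/7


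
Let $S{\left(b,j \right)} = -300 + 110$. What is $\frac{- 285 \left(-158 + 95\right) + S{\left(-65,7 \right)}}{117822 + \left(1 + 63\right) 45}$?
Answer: $\frac{17765}{120702} \approx 0.14718$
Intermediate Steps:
$S{\left(b,j \right)} = -190$
$\frac{- 285 \left(-158 + 95\right) + S{\left(-65,7 \right)}}{117822 + \left(1 + 63\right) 45} = \frac{- 285 \left(-158 + 95\right) - 190}{117822 + \left(1 + 63\right) 45} = \frac{\left(-285\right) \left(-63\right) - 190}{117822 + 64 \cdot 45} = \frac{17955 - 190}{117822 + 2880} = \frac{17765}{120702}$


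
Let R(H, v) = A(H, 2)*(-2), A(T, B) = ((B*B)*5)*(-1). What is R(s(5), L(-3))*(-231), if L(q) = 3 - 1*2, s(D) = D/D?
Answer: -9240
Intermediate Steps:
A(T, B) = -5*B**2 (A(T, B) = (B**2*5)*(-1) = (5*B**2)*(-1) = -5*B**2)
s(D) = 1
L(q) = 1 (L(q) = 3 - 2 = 1)
R(H, v) = 40 (R(H, v) = -5*2**2*(-2) = -5*4*(-2) = -20*(-2) = 40)
R(s(5), L(-3))*(-231) = 40*(-231) = -9240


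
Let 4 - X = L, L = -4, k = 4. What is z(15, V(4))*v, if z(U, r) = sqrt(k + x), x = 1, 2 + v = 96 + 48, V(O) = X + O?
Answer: 142*sqrt(5) ≈ 317.52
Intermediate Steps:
X = 8 (X = 4 - 1*(-4) = 4 + 4 = 8)
V(O) = 8 + O
v = 142 (v = -2 + (96 + 48) = -2 + 144 = 142)
z(U, r) = sqrt(5) (z(U, r) = sqrt(4 + 1) = sqrt(5))
z(15, V(4))*v = sqrt(5)*142 = 142*sqrt(5)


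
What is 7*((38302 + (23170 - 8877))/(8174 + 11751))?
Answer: 73633/3985 ≈ 18.478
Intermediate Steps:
7*((38302 + (23170 - 8877))/(8174 + 11751)) = 7*((38302 + 14293)/19925) = 7*(52595*(1/19925)) = 7*(10519/3985) = 73633/3985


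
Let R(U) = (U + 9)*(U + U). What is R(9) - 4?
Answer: 320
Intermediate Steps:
R(U) = 2*U*(9 + U) (R(U) = (9 + U)*(2*U) = 2*U*(9 + U))
R(9) - 4 = 2*9*(9 + 9) - 4 = 2*9*18 - 4 = 324 - 4 = 320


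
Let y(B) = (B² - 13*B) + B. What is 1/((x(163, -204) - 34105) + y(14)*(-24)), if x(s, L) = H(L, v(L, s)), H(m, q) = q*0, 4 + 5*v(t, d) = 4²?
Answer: -1/34777 ≈ -2.8755e-5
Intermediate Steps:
v(t, d) = 12/5 (v(t, d) = -⅘ + (⅕)*4² = -⅘ + (⅕)*16 = -⅘ + 16/5 = 12/5)
H(m, q) = 0
x(s, L) = 0
y(B) = B² - 12*B
1/((x(163, -204) - 34105) + y(14)*(-24)) = 1/((0 - 34105) + (14*(-12 + 14))*(-24)) = 1/(-34105 + (14*2)*(-24)) = 1/(-34105 + 28*(-24)) = 1/(-34105 - 672) = 1/(-34777) = -1/34777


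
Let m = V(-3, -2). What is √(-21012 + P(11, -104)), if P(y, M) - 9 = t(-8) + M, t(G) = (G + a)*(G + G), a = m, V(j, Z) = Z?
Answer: I*√20947 ≈ 144.73*I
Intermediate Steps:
m = -2
a = -2
t(G) = 2*G*(-2 + G) (t(G) = (G - 2)*(G + G) = (-2 + G)*(2*G) = 2*G*(-2 + G))
P(y, M) = 169 + M (P(y, M) = 9 + (2*(-8)*(-2 - 8) + M) = 9 + (2*(-8)*(-10) + M) = 9 + (160 + M) = 169 + M)
√(-21012 + P(11, -104)) = √(-21012 + (169 - 104)) = √(-21012 + 65) = √(-20947) = I*√20947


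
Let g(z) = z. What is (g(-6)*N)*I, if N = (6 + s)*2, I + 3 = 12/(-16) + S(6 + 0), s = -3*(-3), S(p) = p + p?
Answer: -1485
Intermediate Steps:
S(p) = 2*p
s = 9
I = 33/4 (I = -3 + (12/(-16) + 2*(6 + 0)) = -3 + (12*(-1/16) + 2*6) = -3 + (-¾ + 12) = -3 + 45/4 = 33/4 ≈ 8.2500)
N = 30 (N = (6 + 9)*2 = 15*2 = 30)
(g(-6)*N)*I = -6*30*(33/4) = -180*33/4 = -1485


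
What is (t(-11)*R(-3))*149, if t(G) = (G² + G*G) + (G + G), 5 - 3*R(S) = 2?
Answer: 32780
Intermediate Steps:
R(S) = 1 (R(S) = 5/3 - ⅓*2 = 5/3 - ⅔ = 1)
t(G) = 2*G + 2*G² (t(G) = (G² + G²) + 2*G = 2*G² + 2*G = 2*G + 2*G²)
(t(-11)*R(-3))*149 = ((2*(-11)*(1 - 11))*1)*149 = ((2*(-11)*(-10))*1)*149 = (220*1)*149 = 220*149 = 32780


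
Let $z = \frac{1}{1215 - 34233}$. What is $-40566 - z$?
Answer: $- \frac{1339408187}{33018} \approx -40566.0$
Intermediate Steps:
$z = - \frac{1}{33018}$ ($z = \frac{1}{-33018} = - \frac{1}{33018} \approx -3.0287 \cdot 10^{-5}$)
$-40566 - z = -40566 - - \frac{1}{33018} = -40566 + \frac{1}{33018} = - \frac{1339408187}{33018}$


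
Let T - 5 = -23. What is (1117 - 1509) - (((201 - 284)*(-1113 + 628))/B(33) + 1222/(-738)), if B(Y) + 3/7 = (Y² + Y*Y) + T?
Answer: -760461998/1859391 ≈ -408.98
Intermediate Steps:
T = -18 (T = 5 - 23 = -18)
B(Y) = -129/7 + 2*Y² (B(Y) = -3/7 + ((Y² + Y*Y) - 18) = -3/7 + ((Y² + Y²) - 18) = -3/7 + (2*Y² - 18) = -3/7 + (-18 + 2*Y²) = -129/7 + 2*Y²)
(1117 - 1509) - (((201 - 284)*(-1113 + 628))/B(33) + 1222/(-738)) = (1117 - 1509) - (((201 - 284)*(-1113 + 628))/(-129/7 + 2*33²) + 1222/(-738)) = -392 - ((-83*(-485))/(-129/7 + 2*1089) + 1222*(-1/738)) = -392 - (40255/(-129/7 + 2178) - 611/369) = -392 - (40255/(15117/7) - 611/369) = -392 - (40255*(7/15117) - 611/369) = -392 - (281785/15117 - 611/369) = -392 - 1*31580726/1859391 = -392 - 31580726/1859391 = -760461998/1859391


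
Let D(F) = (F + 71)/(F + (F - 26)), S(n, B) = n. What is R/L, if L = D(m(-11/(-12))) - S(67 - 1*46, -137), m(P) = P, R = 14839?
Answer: -4303310/6953 ≈ -618.91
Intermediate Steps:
D(F) = (71 + F)/(-26 + 2*F) (D(F) = (71 + F)/(F + (-26 + F)) = (71 + F)/(-26 + 2*F))
L = -6953/290 (L = (71 - 11/(-12))/(2*(-13 - 11/(-12))) - (67 - 1*46) = (71 - 11*(-1/12))/(2*(-13 - 11*(-1/12))) - (67 - 46) = (71 + 11/12)/(2*(-13 + 11/12)) - 1*21 = (½)*(863/12)/(-145/12) - 21 = (½)*(-12/145)*(863/12) - 21 = -863/290 - 21 = -6953/290 ≈ -23.976)
R/L = 14839/(-6953/290) = 14839*(-290/6953) = -4303310/6953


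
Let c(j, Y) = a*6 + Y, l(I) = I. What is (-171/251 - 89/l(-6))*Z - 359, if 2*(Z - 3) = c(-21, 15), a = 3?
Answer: -83367/1004 ≈ -83.035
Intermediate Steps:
c(j, Y) = 18 + Y (c(j, Y) = 3*6 + Y = 18 + Y)
Z = 39/2 (Z = 3 + (18 + 15)/2 = 3 + (1/2)*33 = 3 + 33/2 = 39/2 ≈ 19.500)
(-171/251 - 89/l(-6))*Z - 359 = (-171/251 - 89/(-6))*(39/2) - 359 = (-171*1/251 - 89*(-1/6))*(39/2) - 359 = (-171/251 + 89/6)*(39/2) - 359 = (21313/1506)*(39/2) - 359 = 277069/1004 - 359 = -83367/1004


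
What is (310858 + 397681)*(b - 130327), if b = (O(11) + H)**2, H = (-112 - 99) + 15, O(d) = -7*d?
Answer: -39535059122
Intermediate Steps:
H = -196 (H = -211 + 15 = -196)
b = 74529 (b = (-7*11 - 196)**2 = (-77 - 196)**2 = (-273)**2 = 74529)
(310858 + 397681)*(b - 130327) = (310858 + 397681)*(74529 - 130327) = 708539*(-55798) = -39535059122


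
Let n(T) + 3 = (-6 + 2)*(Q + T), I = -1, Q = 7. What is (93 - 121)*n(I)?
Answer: 756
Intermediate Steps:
n(T) = -31 - 4*T (n(T) = -3 + (-6 + 2)*(7 + T) = -3 - 4*(7 + T) = -3 + (-28 - 4*T) = -31 - 4*T)
(93 - 121)*n(I) = (93 - 121)*(-31 - 4*(-1)) = -28*(-31 + 4) = -28*(-27) = 756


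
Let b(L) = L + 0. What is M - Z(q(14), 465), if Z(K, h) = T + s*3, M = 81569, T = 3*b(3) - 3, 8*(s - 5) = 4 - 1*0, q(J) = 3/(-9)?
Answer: 163093/2 ≈ 81547.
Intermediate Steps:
b(L) = L
q(J) = -⅓ (q(J) = 3*(-⅑) = -⅓)
s = 11/2 (s = 5 + (4 - 1*0)/8 = 5 + (4 + 0)/8 = 5 + (⅛)*4 = 5 + ½ = 11/2 ≈ 5.5000)
T = 6 (T = 3*3 - 3 = 9 - 3 = 6)
Z(K, h) = 45/2 (Z(K, h) = 6 + (11/2)*3 = 6 + 33/2 = 45/2)
M - Z(q(14), 465) = 81569 - 1*45/2 = 81569 - 45/2 = 163093/2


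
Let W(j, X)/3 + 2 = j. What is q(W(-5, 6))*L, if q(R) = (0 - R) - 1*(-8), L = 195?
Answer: 5655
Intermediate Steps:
W(j, X) = -6 + 3*j
q(R) = 8 - R (q(R) = -R + 8 = 8 - R)
q(W(-5, 6))*L = (8 - (-6 + 3*(-5)))*195 = (8 - (-6 - 15))*195 = (8 - 1*(-21))*195 = (8 + 21)*195 = 29*195 = 5655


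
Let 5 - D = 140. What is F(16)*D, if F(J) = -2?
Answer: 270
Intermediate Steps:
D = -135 (D = 5 - 1*140 = 5 - 140 = -135)
F(16)*D = -2*(-135) = 270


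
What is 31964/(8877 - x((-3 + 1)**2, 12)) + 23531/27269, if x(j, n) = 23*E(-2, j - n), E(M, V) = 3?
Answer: 269721841/60046338 ≈ 4.4919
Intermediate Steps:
x(j, n) = 69 (x(j, n) = 23*3 = 69)
31964/(8877 - x((-3 + 1)**2, 12)) + 23531/27269 = 31964/(8877 - 1*69) + 23531/27269 = 31964/(8877 - 69) + 23531*(1/27269) = 31964/8808 + 23531/27269 = 31964*(1/8808) + 23531/27269 = 7991/2202 + 23531/27269 = 269721841/60046338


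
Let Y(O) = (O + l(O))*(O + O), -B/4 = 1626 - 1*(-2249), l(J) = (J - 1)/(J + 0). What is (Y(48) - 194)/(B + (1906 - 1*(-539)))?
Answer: -644/1865 ≈ -0.34531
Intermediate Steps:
l(J) = (-1 + J)/J
B = -15500 (B = -4*(1626 - 1*(-2249)) = -4*(1626 + 2249) = -4*3875 = -15500)
Y(O) = 2*O*(O + (-1 + O)/O) (Y(O) = (O + (-1 + O)/O)*(O + O) = (O + (-1 + O)/O)*(2*O) = 2*O*(O + (-1 + O)/O))
(Y(48) - 194)/(B + (1906 - 1*(-539))) = ((-2 + 2*48 + 2*48²) - 194)/(-15500 + (1906 - 1*(-539))) = ((-2 + 96 + 2*2304) - 194)/(-15500 + (1906 + 539)) = ((-2 + 96 + 4608) - 194)/(-15500 + 2445) = (4702 - 194)/(-13055) = 4508*(-1/13055) = -644/1865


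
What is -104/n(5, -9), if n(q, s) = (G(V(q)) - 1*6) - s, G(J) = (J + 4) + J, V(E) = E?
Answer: -104/17 ≈ -6.1176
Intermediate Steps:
G(J) = 4 + 2*J (G(J) = (4 + J) + J = 4 + 2*J)
n(q, s) = -2 - s + 2*q (n(q, s) = ((4 + 2*q) - 1*6) - s = ((4 + 2*q) - 6) - s = (-2 + 2*q) - s = -2 - s + 2*q)
-104/n(5, -9) = -104/(-2 - 1*(-9) + 2*5) = -104/(-2 + 9 + 10) = -104/17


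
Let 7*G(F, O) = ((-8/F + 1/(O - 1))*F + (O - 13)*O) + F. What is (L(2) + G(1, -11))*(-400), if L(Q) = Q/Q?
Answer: -316700/21 ≈ -15081.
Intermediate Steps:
L(Q) = 1
G(F, O) = F/7 + F*(1/(-1 + O) - 8/F)/7 + O*(-13 + O)/7 (G(F, O) = (((-8/F + 1/(O - 1))*F + (O - 13)*O) + F)/7 = (((-8/F + 1/(-1 + O))*F + (-13 + O)*O) + F)/7 = (((-8/F + 1/(-1 + O))*F + O*(-13 + O)) + F)/7 = (((1/(-1 + O) - 8/F)*F + O*(-13 + O)) + F)/7 = ((F*(1/(-1 + O) - 8/F) + O*(-13 + O)) + F)/7 = (F + F*(1/(-1 + O) - 8/F) + O*(-13 + O))/7 = F/7 + F*(1/(-1 + O) - 8/F)/7 + O*(-13 + O)/7)
(L(2) + G(1, -11))*(-400) = (1 + (8 + (-11)³ - 14*(-11)² + 5*(-11) + 1*(-11))/(7*(-1 - 11)))*(-400) = (1 + (⅐)*(8 - 1331 - 14*121 - 55 - 11)/(-12))*(-400) = (1 + (⅐)*(-1/12)*(8 - 1331 - 1694 - 55 - 11))*(-400) = (1 + (⅐)*(-1/12)*(-3083))*(-400) = (1 + 3083/84)*(-400) = (3167/84)*(-400) = -316700/21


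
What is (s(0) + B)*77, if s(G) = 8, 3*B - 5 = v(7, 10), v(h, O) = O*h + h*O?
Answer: 13013/3 ≈ 4337.7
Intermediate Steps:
v(h, O) = 2*O*h (v(h, O) = O*h + O*h = 2*O*h)
B = 145/3 (B = 5/3 + (2*10*7)/3 = 5/3 + (1/3)*140 = 5/3 + 140/3 = 145/3 ≈ 48.333)
(s(0) + B)*77 = (8 + 145/3)*77 = (169/3)*77 = 13013/3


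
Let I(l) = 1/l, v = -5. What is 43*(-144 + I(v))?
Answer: -31003/5 ≈ -6200.6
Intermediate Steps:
43*(-144 + I(v)) = 43*(-144 + 1/(-5)) = 43*(-144 - 1/5) = 43*(-721/5) = -31003/5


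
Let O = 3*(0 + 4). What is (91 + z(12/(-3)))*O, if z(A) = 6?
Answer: 1164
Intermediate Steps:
O = 12 (O = 3*4 = 12)
(91 + z(12/(-3)))*O = (91 + 6)*12 = 97*12 = 1164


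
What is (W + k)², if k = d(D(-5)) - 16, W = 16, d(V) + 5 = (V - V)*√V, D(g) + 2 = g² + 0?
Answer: 25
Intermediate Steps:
D(g) = -2 + g² (D(g) = -2 + (g² + 0) = -2 + g²)
d(V) = -5 (d(V) = -5 + (V - V)*√V = -5 + 0*√V = -5 + 0 = -5)
k = -21 (k = -5 - 16 = -21)
(W + k)² = (16 - 21)² = (-5)² = 25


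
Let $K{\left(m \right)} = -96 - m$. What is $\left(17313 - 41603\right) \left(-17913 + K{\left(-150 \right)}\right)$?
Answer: $433795110$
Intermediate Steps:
$\left(17313 - 41603\right) \left(-17913 + K{\left(-150 \right)}\right) = \left(17313 - 41603\right) \left(-17913 - -54\right) = - 24290 \left(-17913 + \left(-96 + 150\right)\right) = - 24290 \left(-17913 + 54\right) = \left(-24290\right) \left(-17859\right) = 433795110$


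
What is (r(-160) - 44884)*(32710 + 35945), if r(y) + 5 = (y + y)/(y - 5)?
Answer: -33898932605/11 ≈ -3.0817e+9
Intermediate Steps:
r(y) = -5 + 2*y/(-5 + y) (r(y) = -5 + (y + y)/(y - 5) = -5 + (2*y)/(-5 + y) = -5 + 2*y/(-5 + y))
(r(-160) - 44884)*(32710 + 35945) = ((25 - 3*(-160))/(-5 - 160) - 44884)*(32710 + 35945) = ((25 + 480)/(-165) - 44884)*68655 = (-1/165*505 - 44884)*68655 = (-101/33 - 44884)*68655 = -1481273/33*68655 = -33898932605/11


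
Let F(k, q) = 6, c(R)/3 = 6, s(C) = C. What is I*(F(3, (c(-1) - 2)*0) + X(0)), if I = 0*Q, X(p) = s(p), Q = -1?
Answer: 0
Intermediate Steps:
c(R) = 18 (c(R) = 3*6 = 18)
X(p) = p
I = 0 (I = 0*(-1) = 0)
I*(F(3, (c(-1) - 2)*0) + X(0)) = 0*(6 + 0) = 0*6 = 0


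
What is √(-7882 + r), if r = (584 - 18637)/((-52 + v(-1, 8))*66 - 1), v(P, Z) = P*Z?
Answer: I*√123593296589/3961 ≈ 88.755*I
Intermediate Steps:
r = 18053/3961 (r = (584 - 18637)/((-52 - 1*8)*66 - 1) = -18053/((-52 - 8)*66 - 1) = -18053/(-60*66 - 1) = -18053/(-3960 - 1) = -18053/(-3961) = -18053*(-1/3961) = 18053/3961 ≈ 4.5577)
√(-7882 + r) = √(-7882 + 18053/3961) = √(-31202549/3961) = I*√123593296589/3961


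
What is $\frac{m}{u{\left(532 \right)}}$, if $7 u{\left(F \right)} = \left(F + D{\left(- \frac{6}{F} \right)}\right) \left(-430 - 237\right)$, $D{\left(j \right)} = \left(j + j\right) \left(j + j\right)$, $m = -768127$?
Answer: $\frac{95111789521}{6276841519} \approx 15.153$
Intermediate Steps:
$D{\left(j \right)} = 4 j^{2}$ ($D{\left(j \right)} = 2 j 2 j = 4 j^{2}$)
$u{\left(F \right)} = - \frac{96048}{7 F^{2}} - \frac{667 F}{7}$ ($u{\left(F \right)} = \frac{\left(F + 4 \left(- \frac{6}{F}\right)^{2}\right) \left(-430 - 237\right)}{7} = \frac{\left(F + 4 \frac{36}{F^{2}}\right) \left(-667\right)}{7} = \frac{\left(F + \frac{144}{F^{2}}\right) \left(-667\right)}{7} = \frac{- \frac{96048}{F^{2}} - 667 F}{7} = - \frac{96048}{7 F^{2}} - \frac{667 F}{7}$)
$\frac{m}{u{\left(532 \right)}} = - \frac{768127}{\frac{667}{7} \cdot \frac{1}{283024} \left(-144 - 532^{3}\right)} = - \frac{768127}{\frac{667}{7} \cdot \frac{1}{283024} \left(-144 - 150568768\right)} = - \frac{768127}{\frac{667}{7} \cdot \frac{1}{283024} \left(-150568912\right)} = - \frac{768127}{- \frac{6276841519}{123823}} = \left(-768127\right) \left(- \frac{123823}{6276841519}\right) = \frac{95111789521}{6276841519}$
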